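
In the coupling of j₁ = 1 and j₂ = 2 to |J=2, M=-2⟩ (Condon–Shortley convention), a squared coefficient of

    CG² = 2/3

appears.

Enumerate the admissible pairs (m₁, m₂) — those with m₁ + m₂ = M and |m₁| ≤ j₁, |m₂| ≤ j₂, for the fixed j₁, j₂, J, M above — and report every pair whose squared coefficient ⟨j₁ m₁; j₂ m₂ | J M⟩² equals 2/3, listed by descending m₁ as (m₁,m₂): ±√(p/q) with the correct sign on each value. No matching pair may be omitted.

Admissible pairs with m₁+m₂ = M = -2: (-1,-1), (0,-2)
  (m₁,m₂)=(0,-2): CG² = 2/3, CG = +√(2/3)   ← matches the target
  (m₁,m₂)=(-1,-1): CG² = 1/3, CG = −√(1/3)
Pairs with CG² = 2/3: (0,-2): +√(2/3)

(0,-2): +√(2/3)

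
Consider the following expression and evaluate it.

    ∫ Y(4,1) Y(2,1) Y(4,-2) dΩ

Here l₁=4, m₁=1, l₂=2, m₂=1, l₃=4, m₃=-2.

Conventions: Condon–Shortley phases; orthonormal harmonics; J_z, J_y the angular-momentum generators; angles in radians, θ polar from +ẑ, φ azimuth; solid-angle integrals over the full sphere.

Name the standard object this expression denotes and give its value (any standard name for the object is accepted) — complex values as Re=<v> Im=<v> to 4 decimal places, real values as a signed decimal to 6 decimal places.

This is a Gaunt coefficient — the integral of a triple product of spherical harmonics over the sphere.
m-sum 0 ✓  L=10 even ✓  2≤4≤6 ✓
Π(2lᵢ+1) = 9×5×9 = 405
triangle coeff Δ(4,2,4) = 1/13860
Σ_t [0,2]: t=0:+1/192 t=1:−1/36 t=2:+1/192 = -5/288
(3j)²=20/693 [(4 2 4; 0 0 0)], sign=-1
Σ_t [1,2]: t=1:−1/96 t=2:+1/240 = -1/160
(3j)²=27/1540 [(4 2 4; 1 1 -2)], sign=-1
⇒ 4πI² = 1215/5929
I = (+1)√(1215/5929/(4π)) = 0.12770047

Gaunt coefficient, +0.127700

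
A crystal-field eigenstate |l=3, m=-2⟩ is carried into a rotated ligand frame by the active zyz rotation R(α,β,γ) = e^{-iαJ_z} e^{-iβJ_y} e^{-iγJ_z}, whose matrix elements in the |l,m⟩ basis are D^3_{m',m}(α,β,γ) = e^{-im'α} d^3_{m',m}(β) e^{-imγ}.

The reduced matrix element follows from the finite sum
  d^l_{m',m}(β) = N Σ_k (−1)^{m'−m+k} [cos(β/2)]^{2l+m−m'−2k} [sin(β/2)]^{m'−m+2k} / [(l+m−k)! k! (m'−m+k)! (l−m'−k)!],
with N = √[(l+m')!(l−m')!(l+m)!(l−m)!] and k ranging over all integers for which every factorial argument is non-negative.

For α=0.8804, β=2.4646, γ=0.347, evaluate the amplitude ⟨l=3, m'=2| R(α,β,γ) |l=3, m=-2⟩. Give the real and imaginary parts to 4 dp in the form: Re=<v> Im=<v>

D^3_{2,-2}(0.8804,2.4646,0.3470) = e^{-i·2·0.8804}·d^3_{2,-2}(2.4646)·e^{-i·-2·0.3470}. Compute d first:
c=cos(2.464600/2)=0.332069, s=sin(2.464600/2)=0.943255; N=√[120·1·1·120]=120.000000
Admissible k: 0..1 (factorial args all ≥0)
  k=0: (−1)^4·120.0000/(24)·0.3321^2·0.9433^4 = +0.436459
  k=1: (−1)^5·120.0000/(120)·0.3321^0·0.9433^6 = -0.704328
d^3_{2,-2}(2.4646) = +0.436459 -0.704328 = -0.267869
Attach z-rotation phases: D = e^{-i(2)(0.8804)}·(-0.267869)·e^{-i(-2)(0.3470)} = -0.129362+0.234562i

Re=-0.1294 Im=0.2346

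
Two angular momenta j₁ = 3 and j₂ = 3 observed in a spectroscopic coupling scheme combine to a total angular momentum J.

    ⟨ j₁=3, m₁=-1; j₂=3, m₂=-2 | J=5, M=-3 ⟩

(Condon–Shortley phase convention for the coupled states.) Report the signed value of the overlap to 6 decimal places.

j₁+j₂−J=1  J+j₁−j₂=5  J−j₁+j₂=5  j₁+j₂+J+1=12
(j₁±m₁, j₂±m₂, J±M) = (2,4,1,5,2,8)
P² = 153600
sum k=0..1:
  [0] +1/576 = 1/576
  [1] −1/1440 = -1/1440
S = 1/960
C² = P²·S² = 1/6 ; C = +0.408248

+0.408248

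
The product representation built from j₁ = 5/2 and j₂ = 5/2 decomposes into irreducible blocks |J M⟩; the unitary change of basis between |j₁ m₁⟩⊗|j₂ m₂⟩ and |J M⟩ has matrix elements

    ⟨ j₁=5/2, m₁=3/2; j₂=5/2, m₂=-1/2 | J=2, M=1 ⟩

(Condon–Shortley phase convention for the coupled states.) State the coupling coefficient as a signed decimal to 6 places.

−√(1/7) = -0.377964

triangle: 3!*2!*2!/8! = 24/40320
(j±m)!: 4!*1!*2!*3!*3!*1! = 1728
prefactor² = (2J+1)*Δ*N² = 36/7
  k=0: +1/(0!*3!*1!*2!*1!*0!) = 1/12
  k=1: −1/(1!*2!*0!*1!*2!*1!) = -1/4
Σ = -1/6  ⇒  CG² = 36/7*(-1/6)² = 1/7
CG = −√(1/7) = -0.377964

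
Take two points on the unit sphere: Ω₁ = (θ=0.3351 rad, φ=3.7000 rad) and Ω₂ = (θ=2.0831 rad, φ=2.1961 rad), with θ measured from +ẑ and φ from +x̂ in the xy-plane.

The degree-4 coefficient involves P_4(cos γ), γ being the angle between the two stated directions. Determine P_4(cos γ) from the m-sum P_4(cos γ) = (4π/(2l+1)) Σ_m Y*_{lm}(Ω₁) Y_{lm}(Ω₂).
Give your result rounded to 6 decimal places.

-0.193804

Term-by-term m-sum for l=4 (normalisation 4π/9 = 1.396263):
  [-4]  conj(Y_{4,-4})(Ω₁) = -0.00319 + 0.00408j ; Y_{4,-4}(Ω₂) = -0.20481 - 0.15261j ; Δ = 0.00128 - 0.00035j
  [-3]  conj(Y_{4,-3})(Ω₁) = 0.00438 - 0.04181j ; Y_{4,-3}(Ω₂) = -0.38752 + 0.12205j ; Δ = 0.00341 + 0.01674j
  [-2]  conj(Y_{4,-2})(Ω₁) = 0.08319 + 0.17047j ; Y_{4,-2}(Ω₂) = -0.05455 + 0.16451j ; Δ = -0.03258 + 0.00439j
  [-1]  conj(Y_{4,-1})(Ω₁) = -0.40410 - 0.25245j ; Y_{4,-1}(Ω₂) = -0.15594 - 0.21600j ; Δ = 0.00849 + 0.12665j
  [+0]  conj(Y_{4,0})(Ω₁) = 0.43196 + 0.00000j ; Y_{4,0}(Ω₂) = -0.23143 + 0.00000j ; Δ = -0.09997 + 0.00000j
  [+1]  conj(Y_{4,1})(Ω₁) = 0.40410 - 0.25245j ; Y_{4,1}(Ω₂) = 0.15594 - 0.21600j ; Δ = 0.00849 - 0.12665j
  [+2]  conj(Y_{4,2})(Ω₁) = 0.08319 - 0.17047j ; Y_{4,2}(Ω₂) = -0.05455 - 0.16451j ; Δ = -0.03258 - 0.00439j
  [+3]  conj(Y_{4,3})(Ω₁) = -0.00438 - 0.04181j ; Y_{4,3}(Ω₂) = 0.38752 + 0.12205j ; Δ = 0.00341 - 0.01674j
  [+4]  conj(Y_{4,4})(Ω₁) = -0.00319 - 0.00408j ; Y_{4,4}(Ω₂) = -0.20481 + 0.15261j ; Δ = 0.00128 + 0.00035j
Accumulated sum -0.13880 - 0.00000j; after 4π/(2l+1) scaling, -0.19380 - 0.00000j ⇒ P_4 = -0.193804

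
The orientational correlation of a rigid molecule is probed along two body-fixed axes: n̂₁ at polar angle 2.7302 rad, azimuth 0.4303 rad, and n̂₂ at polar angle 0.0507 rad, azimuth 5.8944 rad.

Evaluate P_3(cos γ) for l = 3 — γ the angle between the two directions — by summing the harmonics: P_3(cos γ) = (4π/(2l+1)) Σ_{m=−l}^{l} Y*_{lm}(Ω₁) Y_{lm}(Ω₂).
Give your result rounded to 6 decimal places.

Addition theorem: P_3(cos γ) = (4π/7) Σ_m Y*_{lm}(Ω₁) Y_{lm}(Ω₂), m = −3…3:
  [-3]  conj(Y_{3,-3})(Ω₁) = 0.00737 + 0.02564j ; Y_{3,-3}(Ω₂) = 0.00002 + 0.00005j ; Δ = -0.00000 + 0.00000j
  [-2]  conj(Y_{3,-2})(Ω₁) = -0.09766 - 0.11358j ; Y_{3,-2}(Ω₂) = 0.00187 + 0.00184j ; Δ = 0.00003 - 0.00039j
  [-1]  conj(Y_{3,-1})(Ω₁) = 0.37591 + 0.17254j ; Y_{3,-1}(Ω₂) = 0.06043 + 0.02475j ; Δ = 0.01844 + 0.01973j
  [+0]  conj(Y_{3,0})(Ω₁) = -0.41060 + 0.00000j ; Y_{3,0}(Ω₂) = 0.74061 + 0.00000j ; Δ = -0.30410 + 0.00000j
  [+1]  conj(Y_{3,1})(Ω₁) = -0.37591 + 0.17254j ; Y_{3,1}(Ω₂) = -0.06043 + 0.02475j ; Δ = 0.01844 - 0.01973j
  [+2]  conj(Y_{3,2})(Ω₁) = -0.09766 + 0.11358j ; Y_{3,2}(Ω₂) = 0.00187 - 0.00184j ; Δ = 0.00003 + 0.00039j
  [+3]  conj(Y_{3,3})(Ω₁) = -0.00737 + 0.02564j ; Y_{3,3}(Ω₂) = -0.00002 + 0.00005j ; Δ = -0.00000 - 0.00000j
Σ over m = -0.26716 + 0.00000j; ×(4π/7) → -0.47960 + 0.00000j. Real part: -0.479598

-0.479598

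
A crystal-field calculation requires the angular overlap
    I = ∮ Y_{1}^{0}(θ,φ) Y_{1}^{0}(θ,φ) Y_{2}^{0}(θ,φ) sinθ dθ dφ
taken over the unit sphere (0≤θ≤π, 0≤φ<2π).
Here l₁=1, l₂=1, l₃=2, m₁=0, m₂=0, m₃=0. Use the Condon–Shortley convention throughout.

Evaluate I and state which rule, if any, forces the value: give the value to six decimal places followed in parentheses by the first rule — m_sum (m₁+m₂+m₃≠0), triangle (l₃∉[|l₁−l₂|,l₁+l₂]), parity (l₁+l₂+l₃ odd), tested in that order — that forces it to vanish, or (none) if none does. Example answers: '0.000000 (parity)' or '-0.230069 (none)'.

0.252313 (none)

m-sum 0 ✓  L=4 even ✓  0≤2≤2 ✓
Π(2lᵢ+1) = 3×3×5 = 45
triangle coeff Δ(1,1,2) = 1/30
Σ_t [0,0]: t=0:+1/1 = 1/1
(3j)²=2/15 [(1 1 2; 0 0 0)], sign=+1
(m-triple is (0,0,0) — same symbol as above.)
⇒ 4πI² = 4/5
I = (+1)√(4/5/(4π)) = 0.25231325
No selection rule forces the value: the integral is nonzero (none).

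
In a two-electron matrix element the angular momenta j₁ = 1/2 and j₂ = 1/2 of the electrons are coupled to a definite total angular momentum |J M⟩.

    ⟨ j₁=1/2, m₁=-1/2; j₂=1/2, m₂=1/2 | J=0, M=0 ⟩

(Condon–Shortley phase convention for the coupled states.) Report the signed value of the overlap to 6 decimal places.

-0.707107  (= −√(1/2))

j₁+j₂−J=1  J+j₁−j₂=0  J−j₁+j₂=0  j₁+j₂+J+1=2
(j₁±m₁, j₂±m₂, J±M) = (0,1,1,0,0,0)
P² = 1/2
sum k=1..1:
  [1] −1/1 = -1
S = -1
C² = P²·S² = 1/2 ; C = -0.707107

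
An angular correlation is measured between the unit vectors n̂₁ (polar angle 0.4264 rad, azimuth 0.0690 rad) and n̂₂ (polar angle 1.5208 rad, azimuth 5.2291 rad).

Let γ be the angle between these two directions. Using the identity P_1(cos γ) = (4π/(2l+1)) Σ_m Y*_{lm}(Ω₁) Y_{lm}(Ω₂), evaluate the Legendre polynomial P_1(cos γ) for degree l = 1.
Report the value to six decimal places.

0.224324

Expand P_1 via completeness: Σ_{m} conj(Y_{1,m}) at Ω₁ times Y_{1,m} at Ω₂ —
  [-1]  conj(Y_{1,-1})(Ω₁) = (0.142555, 0.009852) ; Y_{1,-1}(Ω₂) = (0.170469, 0.300014) ; Δ = (0.021345, 0.044448)
  [+0]  conj(Y_{1,0})(Ω₁) = (0.444853, -0.000000) ; Y_{1,0}(Ω₂) = (0.024418, 0.000000) ; Δ = (0.010862, 0.000000)
  [+1]  conj(Y_{1,1})(Ω₁) = (-0.142555, 0.009852) ; Y_{1,1}(Ω₂) = (-0.170469, 0.300014) ; Δ = (0.021345, -0.044448)
Total Σ_m = (0.053553, 0.000000). Multiply by 4.188790: (0.224324, 0.000000). P_1(cos γ) = 0.224324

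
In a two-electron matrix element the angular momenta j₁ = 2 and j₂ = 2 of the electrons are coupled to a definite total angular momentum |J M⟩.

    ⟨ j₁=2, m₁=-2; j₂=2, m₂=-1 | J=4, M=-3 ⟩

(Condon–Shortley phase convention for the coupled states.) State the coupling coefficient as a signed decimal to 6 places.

+√(1/2) ≈ +0.707107

triangle: 0!·4!·4!/9! = 576/362880
(j±m)!: 0!·4!·1!·3!·1!·7! = 725760
prefactor² = (2J+1)·Δ·N² = 10368
  k=0: +1/(0!·0!·4!·1!·0!·3!) = 1/144
Σ = 1/144  ⇒  CG² = 10368·(1/144)² = 1/2
CG = +√(1/2) = +0.707107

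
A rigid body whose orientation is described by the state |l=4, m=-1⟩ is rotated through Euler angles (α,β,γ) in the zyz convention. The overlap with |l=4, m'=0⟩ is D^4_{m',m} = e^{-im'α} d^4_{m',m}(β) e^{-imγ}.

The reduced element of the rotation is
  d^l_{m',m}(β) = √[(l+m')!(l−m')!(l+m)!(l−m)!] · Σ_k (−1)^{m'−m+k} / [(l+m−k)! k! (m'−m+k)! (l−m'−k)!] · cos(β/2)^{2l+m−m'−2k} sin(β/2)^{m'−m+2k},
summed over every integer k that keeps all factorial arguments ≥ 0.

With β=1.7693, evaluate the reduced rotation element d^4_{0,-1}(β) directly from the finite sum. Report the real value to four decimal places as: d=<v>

d=-0.2948

d^4_{0,-1}(β=1.7693) via the finite sum:
c=cos(1.769300/2)=0.633560, s=sin(1.769300/2)=0.773693; N=√[24·24·6·120]=643.987578
k∈{0,1,2,3} keeps every argument non-negative
  k=0: (−1)^1·643.9876/(144)·0.6336^7·0.7737^1 = -0.141775
  k=1: (−1)^2·643.9876/(24)·0.6336^5·0.7737^3 = +1.268565
  k=2: (−1)^3·643.9876/(24)·0.6336^3·0.7737^5 = -1.891796
  k=3: (−1)^4·643.9876/(144)·0.6336^1·0.7737^7 = +0.470202
d^4_{0,-1}(1.7693) = -0.141775 +1.268565 -1.891796 +0.470202 = -0.294804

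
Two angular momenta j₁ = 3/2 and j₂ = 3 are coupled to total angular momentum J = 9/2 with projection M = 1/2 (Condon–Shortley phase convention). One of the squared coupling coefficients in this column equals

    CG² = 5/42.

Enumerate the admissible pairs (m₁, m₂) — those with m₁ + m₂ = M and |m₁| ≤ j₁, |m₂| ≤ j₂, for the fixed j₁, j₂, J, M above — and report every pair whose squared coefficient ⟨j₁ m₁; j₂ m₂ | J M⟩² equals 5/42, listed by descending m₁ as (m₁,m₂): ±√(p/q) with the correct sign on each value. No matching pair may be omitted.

Admissible pairs with m₁+m₂ = M = 1/2: (-3/2,2), (-1/2,1), (1/2,0), (3/2,-1)
  (m₁,m₂)=(3/2,-1): CG² = 5/42, CG = +√(5/42)   ← matches the target
  (m₁,m₂)=(1/2,0): CG² = 10/21, CG = +√(10/21)
  (m₁,m₂)=(-1/2,1): CG² = 5/14, CG = +√(5/14)
  (m₁,m₂)=(-3/2,2): CG² = 1/21, CG = +√(1/21)
Pairs with CG² = 5/42: (3/2,-1): +√(5/42)

(3/2,-1): +√(5/42)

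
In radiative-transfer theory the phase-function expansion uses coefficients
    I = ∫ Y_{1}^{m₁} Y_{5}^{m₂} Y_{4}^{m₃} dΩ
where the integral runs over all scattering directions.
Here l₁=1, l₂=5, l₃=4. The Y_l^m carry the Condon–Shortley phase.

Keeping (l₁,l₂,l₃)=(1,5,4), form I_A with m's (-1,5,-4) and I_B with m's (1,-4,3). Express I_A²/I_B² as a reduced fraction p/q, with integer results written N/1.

5/4

l's match ⇒ only the (l;m) 3-j factors differ between A and B.
A: triangle coeff Δ(1,5,4) = 1/495; Σ_t [2,2]: t=2:+1/80640 = 1/80640; (3j)²=1/11 [(1 5 4; -1 5 -4)], sign=+1
B: triangle coeff Δ(1,5,4) = 1/495; Σ_t [0,0]: t=0:+1/10080 = 1/10080; (3j)²=4/55 [(1 5 4; 1 -4 3)], sign=-1
I_A²/I_B² = (1/11)/(4/55) = 5/4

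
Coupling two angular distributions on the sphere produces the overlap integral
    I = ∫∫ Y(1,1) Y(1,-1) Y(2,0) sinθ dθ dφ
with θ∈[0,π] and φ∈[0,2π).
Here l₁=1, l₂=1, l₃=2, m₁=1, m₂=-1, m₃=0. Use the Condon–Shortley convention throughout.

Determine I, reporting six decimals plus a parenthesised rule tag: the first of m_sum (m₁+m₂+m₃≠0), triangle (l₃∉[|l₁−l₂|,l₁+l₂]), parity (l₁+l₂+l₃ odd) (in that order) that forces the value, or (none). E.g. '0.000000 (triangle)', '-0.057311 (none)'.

Checks pass: Σm=0; 4 even; l₃=2∈[0,2].
(2·1+1)(2·1+1)(2·2+1) = 45
Δ: 0! 2! 2! / 5! → 1/30
sum: t=0:+1/1 = 1/1
3j²(1 1 2; 0 0 0) = Δ·Π!·Σ² = 2/15  (sign +1)
sum: t=0:+1/4 = 1/4
3j²(1 1 2; 1 -1 0) = Δ·Π!·Σ² = 1/30  (sign +1)
combine: 4πI² = 45·2/15·1/30 = 1/5
take √, sign +1: I = 0.12615663
No selection rule forces the value: the integral is nonzero (none).

0.126157 (none)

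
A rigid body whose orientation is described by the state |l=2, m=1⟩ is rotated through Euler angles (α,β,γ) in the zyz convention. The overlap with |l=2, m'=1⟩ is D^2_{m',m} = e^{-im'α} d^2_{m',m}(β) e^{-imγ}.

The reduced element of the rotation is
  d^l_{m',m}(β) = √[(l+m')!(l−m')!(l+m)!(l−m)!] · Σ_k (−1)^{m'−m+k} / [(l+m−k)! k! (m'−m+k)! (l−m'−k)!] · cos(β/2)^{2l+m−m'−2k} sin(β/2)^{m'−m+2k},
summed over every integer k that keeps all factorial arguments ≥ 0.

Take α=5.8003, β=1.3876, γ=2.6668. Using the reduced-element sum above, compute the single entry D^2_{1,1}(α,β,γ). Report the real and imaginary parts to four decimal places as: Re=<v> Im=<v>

Split into d^2_{1,1}(β=1.3876) × two z-phases.
With c≡cos(β/2)=0.768822 and s≡sin(β/2)=0.639463, N=[6·1·6·1]^{1/2}=6.000000
k: max(0,(1)−(1))=0 … min(2+(1),2−(1))=1
  k=0: (−1)^0·6.0000/(6)·0.7688^4·0.6395^0 = +0.349383
  k=1: (−1)^1·6.0000/(2)·0.7688^2·0.6395^2 = -0.725110
d^2_{1,1}(1.3876) = +0.349383 -0.725110 = -0.375726
D = (+0.885659+0.464337i)·(-0.375726)·(-0.889388-0.457154i) = +0.216201+0.307291i

Re=0.2162 Im=0.3073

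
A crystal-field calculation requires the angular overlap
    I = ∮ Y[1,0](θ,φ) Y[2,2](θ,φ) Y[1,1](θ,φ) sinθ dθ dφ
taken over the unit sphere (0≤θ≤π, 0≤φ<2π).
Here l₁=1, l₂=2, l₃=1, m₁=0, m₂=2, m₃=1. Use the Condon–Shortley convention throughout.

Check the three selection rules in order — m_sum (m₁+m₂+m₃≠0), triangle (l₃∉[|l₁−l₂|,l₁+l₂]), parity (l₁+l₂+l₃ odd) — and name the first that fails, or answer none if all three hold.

m₁+m₂+m₃ = 0 + 2 + 1 = 3  ✗
triangle: |1−2|=1 ≤ l₃=1 ≤ 1+2=3
parity: l₁+l₂+l₃ = 4 is even

m_sum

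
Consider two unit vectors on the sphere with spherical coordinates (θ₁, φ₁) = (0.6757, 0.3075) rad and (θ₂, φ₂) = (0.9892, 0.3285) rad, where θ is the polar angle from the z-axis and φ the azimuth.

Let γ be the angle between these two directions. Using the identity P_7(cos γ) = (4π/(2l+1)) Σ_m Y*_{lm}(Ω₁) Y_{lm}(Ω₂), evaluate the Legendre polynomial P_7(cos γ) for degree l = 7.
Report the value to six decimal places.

Expand P_7 via completeness: Σ_{m} conj(Y_{7,m}) at Ω₁ times Y_{7,m} at Ω₂ —
  term(m=-7) = 0.00263 - 0.00039j   from Y*(Ω₁)=-0.01029 + 0.01564j, Y(Ω₂)=-0.09470 - 0.10610j
  term(m=-6) = 0.03033 - 0.00384j   from Y*(Ω₁)=-0.02366 + 0.08412j, Y(Ω₂)=-0.13630 - 0.32220j
  term(m=-5) = 0.10551 - 0.01112j   from Y*(Ω₁)=0.00808 + 0.24269j, Y(Ω₂)=-0.03130 - 0.43581j
  term(m=-4) = 0.07787 - 0.00656j   from Y*(Ω₁)=0.14393 + 0.40586j, Y(Ω₂)=0.04609 - 0.17551j
  term(m=-3) = -0.10743 + 0.00678j   from Y*(Ω₁)=0.25861 + 0.34139j, Y(Ω₂)=-0.13885 + 0.20950j
  term(m=-2) = -0.01532 + 0.00064j   from Y*(Ω₁)=0.04035 + 0.02850j, Y(Ω₂)=-0.24582 + 0.18960j
  term(m=-1) = -0.04949 + 0.00104j   from Y*(Ω₁)=-0.36081 - 0.11458j, Y(Ω₂)=0.12376 - 0.04218j
  term(m=+0) = -0.05728 + 0.00000j   from Y*(Ω₁)=-0.17473 + 0.00000j, Y(Ω₂)=0.32782 + 0.00000j
  term(m=+1) = -0.04949 - 0.00104j   from Y*(Ω₁)=0.36081 - 0.11458j, Y(Ω₂)=-0.12376 - 0.04218j
  term(m=+2) = -0.01532 - 0.00064j   from Y*(Ω₁)=0.04035 - 0.02850j, Y(Ω₂)=-0.24582 - 0.18960j
  term(m=+3) = -0.10743 - 0.00678j   from Y*(Ω₁)=-0.25861 + 0.34139j, Y(Ω₂)=0.13885 + 0.20950j
  term(m=+4) = 0.07787 + 0.00656j   from Y*(Ω₁)=0.14393 - 0.40586j, Y(Ω₂)=0.04609 + 0.17551j
  term(m=+5) = 0.10551 + 0.01112j   from Y*(Ω₁)=-0.00808 + 0.24269j, Y(Ω₂)=0.03130 - 0.43581j
  term(m=+6) = 0.03033 + 0.00384j   from Y*(Ω₁)=-0.02366 - 0.08412j, Y(Ω₂)=-0.13630 + 0.32220j
  term(m=+7) = 0.00263 + 0.00039j   from Y*(Ω₁)=0.01029 + 0.01564j, Y(Ω₂)=0.09470 - 0.10610j
Total Σ_m = 0.03093 - 0.00000j. Multiply by 0.837758: 0.02592 - 0.00000j. P_7(cos γ) = 0.025916

0.025916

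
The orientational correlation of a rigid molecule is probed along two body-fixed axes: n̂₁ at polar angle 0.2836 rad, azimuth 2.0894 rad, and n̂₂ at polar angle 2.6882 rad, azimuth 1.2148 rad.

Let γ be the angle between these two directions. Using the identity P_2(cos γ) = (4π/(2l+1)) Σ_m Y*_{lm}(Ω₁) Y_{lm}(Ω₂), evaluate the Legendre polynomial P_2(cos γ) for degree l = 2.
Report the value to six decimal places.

Term-by-term m-sum for l=2 (normalisation 4π/5 = 2.513274):
  term(m=-2) = -0.00040 + 0.00221j   from Y*(Ω₁)=-0.01538 - 0.02604j, Y(Ω₂)=-0.05611 - 0.04842j
  term(m=-1) = -0.04049 - 0.04844j   from Y*(Ω₁)=-0.10287 + 0.18025j, Y(Ω₂)=-0.10602 + 0.28513j
  term(m=+0) = 0.25010 + 0.00000j   from Y*(Ω₁)=0.55670 + 0.00000j, Y(Ω₂)=0.44925 + 0.00000j
  term(m=+1) = -0.04049 + 0.04844j   from Y*(Ω₁)=0.10287 + 0.18025j, Y(Ω₂)=0.10602 + 0.28513j
  term(m=+2) = -0.00040 - 0.00221j   from Y*(Ω₁)=-0.01538 + 0.02604j, Y(Ω₂)=-0.05611 + 0.04842j
Σ over m = 0.16833 + 0.00000j; ×(4π/5) → 0.42306 + 0.00000j. Real part: 0.423057

0.423057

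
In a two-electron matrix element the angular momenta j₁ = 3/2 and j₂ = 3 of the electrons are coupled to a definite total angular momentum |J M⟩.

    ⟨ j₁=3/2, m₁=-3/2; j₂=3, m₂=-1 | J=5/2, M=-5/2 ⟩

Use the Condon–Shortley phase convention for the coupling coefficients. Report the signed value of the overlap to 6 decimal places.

j₁+j₂−J=2  J+j₁−j₂=1  J−j₁+j₂=4  j₁+j₂+J+1=8
(j₁±m₁, j₂±m₂, J±M) = (0,3,2,4,0,5)
P² = 1728/7
sum k=2..2:
  [2] +1/48 = 1/48
S = 1/48
C² = P²·S² = 3/28 ; C = +0.327327

+√(3/28) ≈ +0.327327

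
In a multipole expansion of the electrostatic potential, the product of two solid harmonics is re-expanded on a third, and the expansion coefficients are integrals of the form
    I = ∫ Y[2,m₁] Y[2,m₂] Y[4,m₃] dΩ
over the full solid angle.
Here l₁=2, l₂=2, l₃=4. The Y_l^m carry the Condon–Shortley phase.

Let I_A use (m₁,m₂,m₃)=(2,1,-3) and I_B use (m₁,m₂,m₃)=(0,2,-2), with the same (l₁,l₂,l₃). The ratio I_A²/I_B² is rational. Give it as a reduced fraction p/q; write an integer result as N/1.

7/3

Shared (l₁,l₂,l₃)=(2,2,4): N and (l;000)² cancel in I_A²/I_B².
A: Δ = 0!·4!·4!/9! = 1/630; Racah Σ t=0..0: t=0:+1/144 = 1/144; ⇒ 3j(2 2 4; 2 1 -3)² = 1/18, sgn -1
B: Δ = 0!·4!·4!/9! = 1/630; Racah Σ t=0..0: t=0:+1/96 = 1/96; ⇒ 3j(2 2 4; 0 2 -2)² = 1/42, sgn +1
I_A²/I_B² = (1/18)/(1/42) = 7/3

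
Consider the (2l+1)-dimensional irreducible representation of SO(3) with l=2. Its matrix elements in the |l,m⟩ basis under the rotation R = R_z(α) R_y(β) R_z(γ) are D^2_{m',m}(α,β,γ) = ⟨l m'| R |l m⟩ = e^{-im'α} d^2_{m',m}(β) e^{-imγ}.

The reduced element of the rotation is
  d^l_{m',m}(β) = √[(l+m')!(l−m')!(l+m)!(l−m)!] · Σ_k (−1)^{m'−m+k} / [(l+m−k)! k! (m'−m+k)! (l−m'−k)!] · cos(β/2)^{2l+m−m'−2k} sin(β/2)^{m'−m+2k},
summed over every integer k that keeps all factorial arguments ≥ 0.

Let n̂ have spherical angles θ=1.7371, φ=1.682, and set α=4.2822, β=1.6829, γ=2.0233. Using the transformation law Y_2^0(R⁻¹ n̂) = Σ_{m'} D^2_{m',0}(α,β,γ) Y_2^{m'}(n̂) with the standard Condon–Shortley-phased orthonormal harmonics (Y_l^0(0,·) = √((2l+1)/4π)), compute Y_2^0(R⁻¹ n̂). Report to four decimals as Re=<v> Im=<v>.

Need the full column D^2_{m',0} for m'=−2..2 at α=4.2822, β=1.6829, γ=2.0233.
cos(β/2)=0.666382, sin(β/2)=0.745610
d^2_{-2,0}: single k=2 term ⇒ +0.604709;  D = -0.394361+0.458423i
d^2_{-1,0}: k∈[1..2] ⇒ +0.540453 -0.676604 = -0.136151;  D = +0.056781+0.123746i
d^2_{0,0}: k∈[0..2] ⇒ +0.197194 -0.987485 +0.309063 = -0.481228;  D = -0.481228+0.000000i
d^2_{1,0}: k∈[0..1] ⇒ -0.540453 +0.676604 = +0.136151;  D = -0.056781+0.123746i
d^2_{2,0}: single k=0 term ⇒ +0.604709;  D = -0.394361-0.458423i
Y_2^{m'}(θ=1.7371,φ=1.682) and Σ D·Y over m':
  (-0.3944+0.4584i)·(-0.3664+0.0829i)  (+0.0568+0.1237i)·(+0.0140+0.1253i)  (-0.4812+0.0000i)·(-0.2895+0.0000i)  (-0.0568+0.1237i)·(-0.0140+0.1253i)  (-0.3944-0.4584i)·(-0.3664-0.0829i)
Y_2^0(R⁻¹ n̂) = +0.322904+0.000000i

Re=0.3229 Im=0.0000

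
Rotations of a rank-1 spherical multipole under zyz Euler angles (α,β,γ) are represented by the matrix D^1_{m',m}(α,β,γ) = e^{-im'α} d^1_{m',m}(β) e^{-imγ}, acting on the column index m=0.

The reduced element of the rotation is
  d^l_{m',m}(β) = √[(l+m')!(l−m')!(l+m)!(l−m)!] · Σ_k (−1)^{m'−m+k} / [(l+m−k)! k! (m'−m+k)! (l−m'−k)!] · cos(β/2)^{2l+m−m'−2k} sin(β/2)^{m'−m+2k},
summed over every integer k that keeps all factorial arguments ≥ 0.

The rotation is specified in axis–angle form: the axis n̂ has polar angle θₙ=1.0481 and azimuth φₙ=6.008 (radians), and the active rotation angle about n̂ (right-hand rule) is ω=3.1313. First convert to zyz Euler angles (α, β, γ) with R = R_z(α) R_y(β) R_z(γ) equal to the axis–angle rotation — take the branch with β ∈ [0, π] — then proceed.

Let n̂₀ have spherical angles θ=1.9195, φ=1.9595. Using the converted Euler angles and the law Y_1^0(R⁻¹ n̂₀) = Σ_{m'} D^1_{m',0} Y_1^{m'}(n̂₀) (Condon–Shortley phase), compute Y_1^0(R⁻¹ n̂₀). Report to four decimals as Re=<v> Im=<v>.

Re=-0.1643 Im=0.0000

Axis–angle → zyz. n̂ = (sinθₙcosφₙ, sinθₙsinφₙ, cosθₙ) = (+0.833875, -0.235444, +0.499218), ω = 3.1313.
R = I cosω + sinω [n̂]ₓ + (1−cosω) n̂n̂ᵀ gives
  R = [+0.390711, -0.397789, +0.830126; -0.387512, -0.889083, -0.243652; +0.834972, -0.226487, -0.501523]
β = atan2(√(R₁₃²+R₂₃²), R₃₃) = 2.096154; α = atan2(R₂₃, R₁₃) mod 2π = 5.997692; γ = atan2(R₃₂, −R₃₁) mod 2π = 3.406469
Need the full column D^1_{m',0} for m'=−1..1 at α=5.9977, β=2.0962, γ=3.4065.
cos(β/2)=0.499238, sin(β/2)=0.866465
d^1_{-1,0}: single k=1 term ⇒ +0.611750;  D = +0.586988-0.172288i
d^1_{0,0}: k∈[0..1] ⇒ +0.249239 -0.750761 = -0.501523;  D = -0.501523+0.000000i
d^1_{1,0}: single k=0 term ⇒ -0.611750;  D = -0.586988-0.172288i
Y_1^{m'}(θ=1.9195,φ=1.9595) and Σ D·Y over m':
  (+0.5870-0.1723i)·(-0.1231-0.3005i)  (-0.5015+0.0000i)·(-0.1669+0.0000i)  (-0.5870-0.1723i)·(+0.1231-0.3005i)
Y_1^0(R⁻¹ n̂) = -0.164278+0.000000i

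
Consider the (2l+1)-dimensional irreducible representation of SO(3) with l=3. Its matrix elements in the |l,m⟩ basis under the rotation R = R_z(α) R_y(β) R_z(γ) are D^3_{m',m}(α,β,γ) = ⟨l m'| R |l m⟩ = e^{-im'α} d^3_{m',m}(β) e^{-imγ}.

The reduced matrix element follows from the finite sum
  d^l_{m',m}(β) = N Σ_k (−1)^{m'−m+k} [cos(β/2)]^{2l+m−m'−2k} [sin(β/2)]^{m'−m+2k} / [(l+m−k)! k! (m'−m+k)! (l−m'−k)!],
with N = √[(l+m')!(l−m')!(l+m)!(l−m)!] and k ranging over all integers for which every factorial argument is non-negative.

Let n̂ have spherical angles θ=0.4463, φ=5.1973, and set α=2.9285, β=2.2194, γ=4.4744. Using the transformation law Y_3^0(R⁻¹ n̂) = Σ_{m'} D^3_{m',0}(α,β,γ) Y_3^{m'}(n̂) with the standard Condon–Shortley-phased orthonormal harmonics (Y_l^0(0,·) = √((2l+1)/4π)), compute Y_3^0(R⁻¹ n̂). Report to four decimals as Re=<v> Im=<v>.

Need the full column D^3_{m',0} for m'=−3..3 at α=2.9285, β=2.2194, γ=4.4744.
cos(β/2)=0.444930, sin(β/2)=0.895565
d^3_{-3,0}: single k=3 term ⇒ +0.282932;  D = -0.227061+0.168802i
d^3_{-2,0}: k∈[2..3] ⇒ +0.172156 -0.697483 = -0.525326;  D = -0.478336+0.217170i
d^3_{-1,0}: k∈[1..3] ⇒ +0.054094 -0.657475 +0.887909 = +0.284528;  D = -0.278093+0.060173i
d^3_{0,0}: k∈[0..3] ⇒ +0.007758 -0.282881 +1.146081 -0.515921 = +0.355036;  D = +0.355036+0.000000i
d^3_{1,0}: k∈[0..2] ⇒ -0.054094 +0.657475 -0.887909 = -0.284528;  D = +0.278093+0.060173i
d^3_{2,0}: k∈[0..1] ⇒ +0.172156 -0.697483 = -0.525326;  D = -0.478336-0.217170i
d^3_{3,0}: single k=0 term ⇒ -0.282932;  D = +0.227061+0.168802i
Y_3^{m'}(θ=0.4463,φ=5.1973) and Σ D·Y over m':
  (-0.2271+0.1688i)·(-0.0333-0.0039i)  (-0.4783+0.2172i)·(-0.0971+0.1417i)  (-0.2781+0.0602i)·(+0.1995+0.3787i)  (+0.3550+0.0000i)·(+0.3597+0.0000i)  (+0.2781+0.0602i)·(-0.1995+0.3787i)  (-0.4783-0.2172i)·(-0.0971-0.1417i)  (+0.2271+0.1688i)·(+0.0333-0.0039i)
Y_3^0(R⁻¹ n̂) = +0.018979-0.000000i

Re=0.0190 Im=0.0000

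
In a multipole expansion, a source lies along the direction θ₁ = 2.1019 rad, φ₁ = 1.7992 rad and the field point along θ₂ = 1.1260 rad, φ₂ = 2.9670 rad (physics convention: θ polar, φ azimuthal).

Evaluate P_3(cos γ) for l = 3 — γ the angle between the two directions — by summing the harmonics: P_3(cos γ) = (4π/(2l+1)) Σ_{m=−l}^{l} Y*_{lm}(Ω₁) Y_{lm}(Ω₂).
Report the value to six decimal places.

-0.129320

Term-by-term m-sum for l=3 (normalisation 4π/7 = 1.795196):
  m=-3: (0.16926 - 0.20709j) × (-0.26576 - 0.15350j) = -0.07677 + 0.02906j  (running Σ = -0.07677 + 0.02906j)
  m=-2: (0.34538 + 0.16975j) × (0.33670 + 0.12259j) = 0.09548 + 0.09949j  (running Σ = 0.01871 + 0.12855j)
  m=-1: (-0.01783 + 0.07671j) × (0.02135 + 0.00377j) = -0.00067 + 0.00157j  (running Σ = 0.01804 + 0.13012j)
  m=0: (0.32460 + 0.00000j) × (-0.33307 + 0.00000j) = -0.10811 + 0.00000j  (running Σ = -0.09007 + 0.13012j)
  m=1: (0.01783 + 0.07671j) × (-0.02135 + 0.00377j) = -0.00067 - 0.00157j  (running Σ = -0.09074 + 0.12855j)
  m=2: (0.34538 - 0.16975j) × (0.33670 - 0.12259j) = 0.09548 - 0.09949j  (running Σ = 0.00473 + 0.02906j)
  m=3: (-0.16926 - 0.20709j) × (0.26576 - 0.15350j) = -0.07677 - 0.02906j  (running Σ = -0.07204 - 0.00000j)
Accumulated sum -0.07204 - 0.00000j; after 4π/(2l+1) scaling, -0.12932 - 0.00000j ⇒ P_3 = -0.129320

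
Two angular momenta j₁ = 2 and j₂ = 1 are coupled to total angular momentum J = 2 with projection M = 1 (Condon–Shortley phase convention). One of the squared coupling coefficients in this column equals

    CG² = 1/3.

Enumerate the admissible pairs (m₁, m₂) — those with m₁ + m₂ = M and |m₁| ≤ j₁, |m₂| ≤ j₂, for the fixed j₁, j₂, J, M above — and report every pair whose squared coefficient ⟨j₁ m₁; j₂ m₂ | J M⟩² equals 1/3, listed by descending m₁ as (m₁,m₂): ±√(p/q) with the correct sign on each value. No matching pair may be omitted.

Admissible pairs with m₁+m₂ = M = 1: (0,1), (1,0), (2,-1)
  (m₁,m₂)=(2,-1): CG² = 1/3, CG = +√(1/3)   ← matches the target
  (m₁,m₂)=(1,0): CG² = 1/6, CG = +√(1/6)
  (m₁,m₂)=(0,1): CG² = 1/2, CG = −√(1/2)
Pairs with CG² = 1/3: (2,-1): +√(1/3)

(2,-1): +√(1/3)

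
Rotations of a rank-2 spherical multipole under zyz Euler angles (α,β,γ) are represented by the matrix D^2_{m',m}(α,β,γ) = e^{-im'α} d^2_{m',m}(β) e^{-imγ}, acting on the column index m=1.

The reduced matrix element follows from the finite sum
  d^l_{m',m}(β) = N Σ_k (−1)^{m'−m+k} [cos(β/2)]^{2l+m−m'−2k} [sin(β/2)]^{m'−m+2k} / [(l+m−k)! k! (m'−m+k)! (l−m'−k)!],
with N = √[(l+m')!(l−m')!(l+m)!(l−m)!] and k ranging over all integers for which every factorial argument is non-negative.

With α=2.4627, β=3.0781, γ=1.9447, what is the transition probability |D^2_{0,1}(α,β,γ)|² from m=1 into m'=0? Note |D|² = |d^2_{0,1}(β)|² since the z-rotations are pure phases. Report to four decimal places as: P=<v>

P=0.0060

Split into d^2_{0,1}(β=3.0781) × two z-phases.
c=cos(3.078100/2)=0.031741, s=sin(3.078100/2)=0.999496; N=√[2·2·6·1]=4.898979
Admissible k: 1..2 (factorial args all ≥0)
  k=1: (−1)^0·4.8990/(2)·0.0317^3·0.9995^1 = +0.000078
  k=2: (−1)^1·4.8990/(2)·0.0317^1·0.9995^3 = -0.077632
d^2_{0,1}(3.0781) = +0.000078 -0.077632 = -0.077553
|D^2_{0,1}|² = |d^2_{0,1}(β)|² = (-0.077553)² = 0.006015 (the z-rotation phases have unit modulus)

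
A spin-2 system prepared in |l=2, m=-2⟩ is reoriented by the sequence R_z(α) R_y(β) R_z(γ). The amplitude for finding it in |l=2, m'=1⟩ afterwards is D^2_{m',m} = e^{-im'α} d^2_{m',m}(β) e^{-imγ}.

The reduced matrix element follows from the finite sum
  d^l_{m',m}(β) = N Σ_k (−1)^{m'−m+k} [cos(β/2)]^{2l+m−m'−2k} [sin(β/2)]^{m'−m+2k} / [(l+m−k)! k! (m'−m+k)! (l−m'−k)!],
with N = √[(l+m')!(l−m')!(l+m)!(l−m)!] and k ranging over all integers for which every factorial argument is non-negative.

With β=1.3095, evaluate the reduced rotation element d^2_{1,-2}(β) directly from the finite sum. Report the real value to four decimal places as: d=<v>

d^2_{1,-2}(β=1.3095) via the finite sum:
Half-angle: c=0.793200, s=0.608961. N=√(6·1·1·24)=12.000000
k: max(0,(-2)−(1))=0 … min(2+(-2),2−(1))=0
  k=0: (−1)^3·12.0000/(6)·0.7932^1·0.6090^3 = -0.358246
d^2_{1,-2}(1.3095) = -0.358246

d=-0.3582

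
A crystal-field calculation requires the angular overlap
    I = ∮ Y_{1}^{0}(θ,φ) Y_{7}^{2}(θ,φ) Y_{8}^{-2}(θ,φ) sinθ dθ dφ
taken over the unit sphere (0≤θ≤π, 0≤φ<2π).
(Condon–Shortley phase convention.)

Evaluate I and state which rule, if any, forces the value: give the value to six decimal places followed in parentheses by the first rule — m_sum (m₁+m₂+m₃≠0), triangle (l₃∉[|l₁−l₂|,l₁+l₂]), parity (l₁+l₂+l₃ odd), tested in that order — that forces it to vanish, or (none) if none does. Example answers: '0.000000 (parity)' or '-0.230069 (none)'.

Checks pass: Σm=0; 16 even; l₃=8∈[6,8].
(2·1+1)(2·7+1)(2·8+1) = 765
Δ: 0! 2! 14! / 17! → 1/2040
sum: t=0:+1/25401600 = 1/25401600
3j²(1 7 8; 0 0 0) = Δ·Π!·Σ² = 8/255  (sign +1)
sum: t=0:+1/43545600 = 1/43545600
3j²(1 7 8; 0 2 -2) = Δ·Π!·Σ² = 1/34  (sign +1)
combine: 4πI² = 765·8/255·1/34 = 12/17
take √, sign +1: I = 0.23700703
No selection rule forces the value: the integral is nonzero (none).

0.237007 (none)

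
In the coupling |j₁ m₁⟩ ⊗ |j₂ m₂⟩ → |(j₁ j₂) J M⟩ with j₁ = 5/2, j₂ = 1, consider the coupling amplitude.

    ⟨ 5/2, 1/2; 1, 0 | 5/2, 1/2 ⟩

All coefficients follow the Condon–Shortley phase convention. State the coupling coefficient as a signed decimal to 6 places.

√[6·1!4!1!/7! · 3!2!1!1!3!2!] = √(144/35)
  +(−1)^0/∏(0,1,2,1,2,0)! = 1/4  (running 1/4)
  +(−1)^1/∏(1,0,1,0,3,1)! = -1/6  (running 1/12)
⟨..|..⟩ = √(144/35)·(1/12) = +0.169031

+√(1/35) = +0.169031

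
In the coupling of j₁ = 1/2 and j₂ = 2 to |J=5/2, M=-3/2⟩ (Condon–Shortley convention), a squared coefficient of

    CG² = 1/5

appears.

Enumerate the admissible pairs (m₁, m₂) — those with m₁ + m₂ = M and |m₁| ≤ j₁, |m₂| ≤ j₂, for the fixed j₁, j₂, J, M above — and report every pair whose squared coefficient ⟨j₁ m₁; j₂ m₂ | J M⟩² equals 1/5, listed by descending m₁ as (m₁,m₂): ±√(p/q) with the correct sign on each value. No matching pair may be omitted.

(1/2,-2): +√(1/5)

Admissible pairs with m₁+m₂ = M = -3/2: (-1/2,-1), (1/2,-2)
  (m₁,m₂)=(1/2,-2): CG² = 1/5, CG = +√(1/5)   ← matches the target
  (m₁,m₂)=(-1/2,-1): CG² = 4/5, CG = +√(4/5)
Pairs with CG² = 1/5: (1/2,-2): +√(1/5)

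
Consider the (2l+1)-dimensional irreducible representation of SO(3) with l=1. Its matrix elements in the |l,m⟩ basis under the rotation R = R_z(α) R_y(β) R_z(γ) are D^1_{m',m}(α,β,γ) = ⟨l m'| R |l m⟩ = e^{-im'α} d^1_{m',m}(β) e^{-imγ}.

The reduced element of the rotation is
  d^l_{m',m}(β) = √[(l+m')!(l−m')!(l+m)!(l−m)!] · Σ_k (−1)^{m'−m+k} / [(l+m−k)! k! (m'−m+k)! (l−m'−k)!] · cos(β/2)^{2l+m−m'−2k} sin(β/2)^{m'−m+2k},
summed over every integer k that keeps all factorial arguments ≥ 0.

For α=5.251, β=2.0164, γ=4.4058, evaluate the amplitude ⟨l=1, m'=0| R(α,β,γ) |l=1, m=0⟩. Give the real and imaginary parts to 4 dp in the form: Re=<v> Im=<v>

Re=-0.4310 Im=0.0000

First d^1_{0,0}(β=2.0164), then the phase factors e^{-i(0)α} and e^{-i(0)γ}:
c=cos(2.016400/2)=0.533384, s=sin(2.016400/2)=0.845873; N=√[1·1·1·1]=1.000000
k: max(0,(0)−(0))=0 … min(1+(0),1−(0))=1
  k=0: (−1)^0·1.0000/(1)·0.5334^2·0.8459^0 = +0.284499
  k=1: (−1)^1·1.0000/(1)·0.5334^0·0.8459^2 = -0.715501
d^1_{0,0}(2.0164) = +0.284499 -0.715501 = -0.431003
D = (+1.000000+0.000000i)·(-0.431003)·(+1.000000+0.000000i) = -0.431003+0.000000i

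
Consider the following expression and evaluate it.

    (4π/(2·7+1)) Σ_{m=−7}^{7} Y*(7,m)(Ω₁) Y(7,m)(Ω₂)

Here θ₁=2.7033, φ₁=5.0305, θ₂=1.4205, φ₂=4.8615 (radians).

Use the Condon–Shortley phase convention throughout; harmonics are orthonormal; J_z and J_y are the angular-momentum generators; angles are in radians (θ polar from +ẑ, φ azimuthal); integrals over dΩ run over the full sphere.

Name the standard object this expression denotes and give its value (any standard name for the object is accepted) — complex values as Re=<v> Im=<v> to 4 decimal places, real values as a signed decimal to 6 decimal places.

Legendre polynomial (addition theorem), -0.253554

This sum is the spherical-harmonic addition theorem: it equals the Legendre polynomial P_l(cos γ) of the angle γ between the two directions.
Expand P_7 via completeness: Σ_{m} conj(Y_{7,m}) at Ω₁ times Y_{7,m} at Ω₂ —
  m=-7: Y*=-0.00098 - 0.00076j  Y=-0.39922 - 0.23231j  product 0.00022 + 0.00053j
  m=-6: Y*=-0.00328 + 0.00934j  Y=-0.16378 + 0.20414j  product -0.00137 - 0.00220j
  m=-5: Y*=0.04878 + 0.00096j  Y=-0.16665 - 0.18049j  product -0.00796 - 0.00897j
  m=-4: Y*=-0.04853 - 0.15779j  Y=-0.23531 + 0.15976j  product 0.03663 + 0.02938j
  m=-3: Y*=-0.31060 + 0.22008j  Y=-0.07365 - 0.15351j  product 0.05666 + 0.03147j
  m=-2: Y*=0.42976 + 0.31746j  Y=-0.27595 + 0.08482j  product -0.14552 - 0.05115j
  m=-1: Y*=0.07951 - 0.24146j  Y=-0.02080 - 0.13848j  product -0.03509 - 0.00599j
  m=+0: Y*=0.37971 + 0.00000j  Y=-0.28916 + 0.00000j  product -0.10979 + 0.00000j
  m=+1: Y*=-0.07951 - 0.24146j  Y=0.02080 - 0.13848j  product -0.03509 + 0.00599j
  m=+2: Y*=0.42976 - 0.31746j  Y=-0.27595 - 0.08482j  product -0.14552 + 0.05115j
  m=+3: Y*=0.31060 + 0.22008j  Y=0.07365 - 0.15351j  product 0.05666 - 0.03147j
  m=+4: Y*=-0.04853 + 0.15779j  Y=-0.23531 - 0.15976j  product 0.03663 - 0.02938j
  m=+5: Y*=-0.04878 + 0.00096j  Y=0.16665 - 0.18049j  product -0.00796 + 0.00897j
  m=+6: Y*=-0.00328 - 0.00934j  Y=-0.16378 - 0.20414j  product -0.00137 + 0.00220j
  m=+7: Y*=0.00098 - 0.00076j  Y=0.39922 - 0.23231j  product 0.00022 - 0.00053j
Total Σ_m = -0.30266 + 0.00000j. Multiply by 0.837758: -0.25355 + 0.00000j. P_7(cos γ) = -0.253554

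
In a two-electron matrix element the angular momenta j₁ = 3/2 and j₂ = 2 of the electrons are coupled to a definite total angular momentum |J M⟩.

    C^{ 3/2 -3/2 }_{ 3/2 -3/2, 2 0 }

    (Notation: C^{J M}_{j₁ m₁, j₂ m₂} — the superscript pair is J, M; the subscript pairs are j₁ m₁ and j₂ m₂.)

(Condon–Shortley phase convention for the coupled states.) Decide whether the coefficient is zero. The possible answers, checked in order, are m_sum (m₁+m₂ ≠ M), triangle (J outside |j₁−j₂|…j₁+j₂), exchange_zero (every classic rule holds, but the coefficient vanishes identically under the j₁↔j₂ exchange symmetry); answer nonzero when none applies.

m-sum: m₁+m₂ = -3/2+0 = -3/2, M = -3/2  ✓
triangle: |j₁−j₂| = 1/2 ≤ J = 3/2 ≤ j₁+j₂ = 7/2  ✓
exchange: j₁≠j₂ or m₁≠m₂ — the exchange symmetry imposes no constraint here
value check: CG = +√(1/5) = +0.447214 ≠ 0

nonzero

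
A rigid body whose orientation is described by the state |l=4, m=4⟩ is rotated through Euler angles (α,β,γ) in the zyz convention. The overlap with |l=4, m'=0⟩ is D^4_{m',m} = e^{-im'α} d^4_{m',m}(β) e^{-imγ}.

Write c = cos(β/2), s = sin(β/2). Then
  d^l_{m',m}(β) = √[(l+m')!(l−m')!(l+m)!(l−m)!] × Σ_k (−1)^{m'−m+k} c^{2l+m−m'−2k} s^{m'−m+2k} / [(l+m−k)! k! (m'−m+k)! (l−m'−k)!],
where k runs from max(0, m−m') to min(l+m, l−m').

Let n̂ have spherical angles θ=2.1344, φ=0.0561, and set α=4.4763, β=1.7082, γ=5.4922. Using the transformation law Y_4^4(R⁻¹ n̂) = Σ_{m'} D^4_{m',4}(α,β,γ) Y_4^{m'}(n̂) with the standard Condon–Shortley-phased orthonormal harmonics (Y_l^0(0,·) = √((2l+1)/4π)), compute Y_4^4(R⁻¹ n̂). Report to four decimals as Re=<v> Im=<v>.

Need the full column D^4_{m',4} for m'=−4..4 at α=4.4763, β=1.7082, γ=5.4922.
cos(β/2)=0.656897, sin(β/2)=0.753980
d^4_{-4,4}: single k=8 term ⇒ +0.104443;  D = -0.063107+0.083222i
d^4_{-3,4}: single k=7 term ⇒ +0.257372;  D = -0.163015-0.199164i
d^4_{-2,4}: single k=6 term ⇒ +0.419501;  D = +0.377770-0.182404i
d^4_{-1,4}: single k=5 term ⇒ +0.516875;  D = +0.109638+0.505113i
d^4_{0,4}: single k=4 term ⇒ +0.503476;  D = -0.503350-0.011251i
d^4_{1,4}: single k=3 term ⇒ +0.392339;  D = +0.100270-0.379309i
d^4_{2,4}: single k=2 term ⇒ +0.241704;  D = +0.212746+0.114716i
d^4_{3,4}: single k=1 term ⇒ +0.112561;  D = -0.075115+0.083831i
d^4_{4,4}: single k=0 term ⇒ +0.034672;  D = -0.019694-0.028536i
Y_4^{m'}(θ=2.1344,φ=0.0561) and Σ D·Y over m':
  (-0.0631+0.0832i)·(+0.2203-0.0503i)  (-0.1630-0.1992i)·(-0.3982+0.0677i)  (+0.3778-0.1824i)·(+0.2370-0.0267i)  (+0.1096+0.5051i)·(+0.2138-0.0120i)  (-0.5033-0.0113i)·(-0.2868+0.0000i)  (+0.1003-0.3793i)·(-0.2138-0.0120i)  (+0.2127+0.1147i)·(+0.2370+0.0267i)  (-0.0751+0.0838i)·(+0.3982+0.0677i)  (-0.0197-0.0285i)·(+0.2203+0.0503i)
Y_4^4(R⁻¹ n̂) = +0.310101+0.280134i

Re=0.3101 Im=0.2801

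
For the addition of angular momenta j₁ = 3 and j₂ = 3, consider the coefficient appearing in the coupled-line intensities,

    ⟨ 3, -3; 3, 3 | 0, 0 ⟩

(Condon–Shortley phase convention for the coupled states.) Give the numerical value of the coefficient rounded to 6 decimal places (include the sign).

+0.377964  (= +√(1/7))

j₁+j₂−J=6  J+j₁−j₂=0  J−j₁+j₂=0  j₁+j₂+J+1=7
(j₁±m₁, j₂±m₂, J±M) = (0,6,6,0,0,0)
P² = 518400/7
sum k=6..6:
  [6] +1/720 = 1/720
S = 1/720
C² = P²·S² = 1/7 ; C = +0.377964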